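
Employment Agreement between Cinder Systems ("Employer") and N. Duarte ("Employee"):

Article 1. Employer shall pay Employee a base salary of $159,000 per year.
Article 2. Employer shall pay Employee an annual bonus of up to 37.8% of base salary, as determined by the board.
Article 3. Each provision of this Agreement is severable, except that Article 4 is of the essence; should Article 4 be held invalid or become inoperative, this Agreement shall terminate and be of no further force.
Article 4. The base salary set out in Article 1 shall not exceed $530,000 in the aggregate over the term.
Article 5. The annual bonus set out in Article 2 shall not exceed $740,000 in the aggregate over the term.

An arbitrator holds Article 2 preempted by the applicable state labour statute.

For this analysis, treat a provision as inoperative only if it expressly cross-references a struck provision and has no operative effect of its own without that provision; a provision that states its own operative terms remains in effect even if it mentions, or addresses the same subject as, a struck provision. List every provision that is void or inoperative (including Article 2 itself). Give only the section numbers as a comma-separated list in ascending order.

2, 5

Article 2 is struck. Article 5 operates only by reference to Article 2, so it falls with Article 2. Article 3 makes Article 4 an essential term, but Article 4 is unaffected, so the severability proviso in Article 3 preserves the remaining provisions. That leaves Article 1, Article 3, and Article 4 in effect.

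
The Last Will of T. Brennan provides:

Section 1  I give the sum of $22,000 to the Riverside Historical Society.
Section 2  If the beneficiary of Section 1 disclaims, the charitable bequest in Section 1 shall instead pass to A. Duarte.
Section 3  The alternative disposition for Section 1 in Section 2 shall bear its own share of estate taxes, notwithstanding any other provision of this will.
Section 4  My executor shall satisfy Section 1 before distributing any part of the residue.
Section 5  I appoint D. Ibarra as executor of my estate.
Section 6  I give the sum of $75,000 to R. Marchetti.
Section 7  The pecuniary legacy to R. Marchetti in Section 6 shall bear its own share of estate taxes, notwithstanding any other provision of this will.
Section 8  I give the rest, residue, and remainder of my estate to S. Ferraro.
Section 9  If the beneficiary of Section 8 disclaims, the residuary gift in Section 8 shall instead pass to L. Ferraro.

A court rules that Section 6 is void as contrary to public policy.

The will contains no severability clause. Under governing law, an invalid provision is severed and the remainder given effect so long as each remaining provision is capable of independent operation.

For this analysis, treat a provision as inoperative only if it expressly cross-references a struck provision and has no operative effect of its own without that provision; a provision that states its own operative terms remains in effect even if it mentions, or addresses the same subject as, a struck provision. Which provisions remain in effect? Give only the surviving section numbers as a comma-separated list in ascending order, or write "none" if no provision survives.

1, 2, 3, 4, 5, 8, 9

Section 6 is struck. The only function of Section 7 is the tax charge on Section 6, so it cannot stand once Section 6 is removed. With no severability clause, the stated default rule severs what cannot stand and enforces each remaining provision that can operate on its own. That leaves Section 1, Section 2, Section 3, Section 4, Section 5, Section 8, and Section 9 in effect.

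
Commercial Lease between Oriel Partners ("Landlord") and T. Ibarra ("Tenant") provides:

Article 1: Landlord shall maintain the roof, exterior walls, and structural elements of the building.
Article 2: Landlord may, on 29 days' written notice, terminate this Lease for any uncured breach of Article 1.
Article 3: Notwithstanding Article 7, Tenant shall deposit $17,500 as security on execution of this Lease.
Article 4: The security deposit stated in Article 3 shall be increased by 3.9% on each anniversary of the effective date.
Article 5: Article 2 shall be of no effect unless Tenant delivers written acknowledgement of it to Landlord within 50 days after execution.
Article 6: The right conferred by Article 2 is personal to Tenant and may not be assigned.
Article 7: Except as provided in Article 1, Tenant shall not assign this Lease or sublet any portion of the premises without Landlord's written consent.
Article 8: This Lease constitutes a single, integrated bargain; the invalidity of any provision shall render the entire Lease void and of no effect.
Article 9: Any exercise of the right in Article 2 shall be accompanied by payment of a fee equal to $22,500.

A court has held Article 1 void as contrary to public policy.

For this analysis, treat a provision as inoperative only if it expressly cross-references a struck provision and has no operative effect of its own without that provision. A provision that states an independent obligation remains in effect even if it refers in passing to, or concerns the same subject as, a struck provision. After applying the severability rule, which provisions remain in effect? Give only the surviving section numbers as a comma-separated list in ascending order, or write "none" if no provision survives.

Article 1 is struck. Article 2 has no operative effect of its own apart from Article 1 and is therefore inoperative. Article 5 merely fixes the acknowledgement condition for Article 2; with Article 2 gone it has nothing to operate on and falls away. Article 6 has no operative effect of its own apart from Article 2 and is therefore inoperative. Article 9 merely fixes the exercise fee for Article 2; with Article 2 gone it has nothing to operate on and falls away. Article 8 provides that the Lease is not severable, so the invalidity of any one provision voids the entire Lease. No provision of the Lease survives.

none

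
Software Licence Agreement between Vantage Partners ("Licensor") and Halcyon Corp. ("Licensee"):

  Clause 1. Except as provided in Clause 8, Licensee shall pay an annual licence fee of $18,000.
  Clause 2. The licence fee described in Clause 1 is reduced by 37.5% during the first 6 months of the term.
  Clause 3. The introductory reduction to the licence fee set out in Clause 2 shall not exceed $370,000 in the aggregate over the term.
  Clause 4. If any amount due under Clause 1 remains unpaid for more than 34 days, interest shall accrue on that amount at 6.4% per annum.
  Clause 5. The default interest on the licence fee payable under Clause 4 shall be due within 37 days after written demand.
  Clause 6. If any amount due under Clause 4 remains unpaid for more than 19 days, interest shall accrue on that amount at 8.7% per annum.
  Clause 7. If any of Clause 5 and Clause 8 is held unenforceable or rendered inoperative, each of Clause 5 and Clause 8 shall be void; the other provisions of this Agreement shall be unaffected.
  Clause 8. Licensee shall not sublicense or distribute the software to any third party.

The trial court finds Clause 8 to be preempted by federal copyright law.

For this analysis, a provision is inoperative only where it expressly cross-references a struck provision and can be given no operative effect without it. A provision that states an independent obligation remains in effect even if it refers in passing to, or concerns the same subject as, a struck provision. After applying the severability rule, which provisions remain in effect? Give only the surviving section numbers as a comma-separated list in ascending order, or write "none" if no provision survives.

Clause 8 is struck. Clause 1 mentions Clause 8 but its own obligation stands independently of Clause 8, so Clause 1 is not affected. Nothing else in the Agreement is defined by reference to Clause 8. Clause 7 declares Clause 5 and Clause 8 mutually dependent; since one of them has fallen, all of them are of no effect. That brings down Clause 5 as well. The remainder continues in force under Clause 7. Clause 1, Clause 2, Clause 3, Clause 4, Clause 6, and Clause 7 remain in effect.

1, 2, 3, 4, 6, 7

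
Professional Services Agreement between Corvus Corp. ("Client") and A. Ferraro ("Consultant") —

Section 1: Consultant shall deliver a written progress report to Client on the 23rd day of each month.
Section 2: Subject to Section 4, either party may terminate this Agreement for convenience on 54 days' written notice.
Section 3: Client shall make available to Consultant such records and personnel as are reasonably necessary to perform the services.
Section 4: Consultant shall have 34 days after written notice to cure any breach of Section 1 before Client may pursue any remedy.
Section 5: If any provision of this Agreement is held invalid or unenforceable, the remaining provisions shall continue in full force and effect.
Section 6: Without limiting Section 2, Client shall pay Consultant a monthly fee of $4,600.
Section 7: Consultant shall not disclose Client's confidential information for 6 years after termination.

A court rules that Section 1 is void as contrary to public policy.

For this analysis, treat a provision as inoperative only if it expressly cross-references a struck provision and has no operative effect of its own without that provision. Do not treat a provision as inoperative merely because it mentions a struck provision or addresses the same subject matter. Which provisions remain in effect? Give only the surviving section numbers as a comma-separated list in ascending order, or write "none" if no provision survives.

2, 3, 5, 6, 7

Section 1 is struck. Section 4 operates only by reference to Section 1, so it falls with Section 1. Although Section 2 refers to Section 4, its operative terms do not depend on Section 4, so it remains in effect. Under the severability clause in Section 5, the remaining provisions continue in force. That leaves Section 2, Section 3, Section 5, Section 6, and Section 7 in effect.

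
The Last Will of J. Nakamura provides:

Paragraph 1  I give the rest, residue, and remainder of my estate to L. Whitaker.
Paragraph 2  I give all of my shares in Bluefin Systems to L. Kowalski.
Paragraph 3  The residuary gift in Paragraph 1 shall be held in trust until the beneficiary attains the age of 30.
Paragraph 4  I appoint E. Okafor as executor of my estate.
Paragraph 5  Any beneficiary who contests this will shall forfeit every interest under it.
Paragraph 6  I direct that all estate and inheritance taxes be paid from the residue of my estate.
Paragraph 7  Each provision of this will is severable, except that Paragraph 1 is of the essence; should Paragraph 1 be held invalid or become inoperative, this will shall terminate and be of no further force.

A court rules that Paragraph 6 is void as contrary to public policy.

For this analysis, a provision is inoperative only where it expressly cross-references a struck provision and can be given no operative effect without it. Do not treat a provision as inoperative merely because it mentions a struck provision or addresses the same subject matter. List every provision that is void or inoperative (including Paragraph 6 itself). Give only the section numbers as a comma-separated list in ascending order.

6

Paragraph 6 is struck. Nothing else in the will is defined by reference to Paragraph 6. Paragraph 7 makes Paragraph 1 an essential term, but Paragraph 1 is unaffected, so the severability proviso in Paragraph 7 preserves the remaining provisions. The provisions still in force are Paragraph 1, Paragraph 2, Paragraph 3, Paragraph 4, Paragraph 5, and Paragraph 7.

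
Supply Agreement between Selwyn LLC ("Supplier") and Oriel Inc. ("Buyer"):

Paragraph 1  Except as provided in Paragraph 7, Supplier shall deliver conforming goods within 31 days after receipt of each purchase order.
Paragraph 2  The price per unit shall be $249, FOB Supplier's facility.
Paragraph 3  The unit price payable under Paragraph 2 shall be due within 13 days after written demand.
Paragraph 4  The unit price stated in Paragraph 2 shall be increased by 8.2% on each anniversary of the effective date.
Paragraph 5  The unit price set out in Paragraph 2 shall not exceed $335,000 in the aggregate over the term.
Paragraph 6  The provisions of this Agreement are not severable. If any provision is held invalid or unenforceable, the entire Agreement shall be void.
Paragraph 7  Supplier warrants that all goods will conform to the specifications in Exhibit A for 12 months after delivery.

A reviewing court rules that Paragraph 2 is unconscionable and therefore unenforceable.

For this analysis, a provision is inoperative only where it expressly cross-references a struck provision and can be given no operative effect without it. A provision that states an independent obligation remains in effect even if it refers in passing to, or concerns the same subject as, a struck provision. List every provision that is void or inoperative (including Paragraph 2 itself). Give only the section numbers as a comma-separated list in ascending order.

Paragraph 2 is struck. The whole of Paragraph 3 is the payment deadline for the unit price, defined by reference to Paragraph 2, so Paragraph 3 cannot stand once Paragraph 2 is removed. Paragraph 4 has no operative effect of its own apart from Paragraph 2 and is therefore inoperative. Paragraph 5 operates only by reference to Paragraph 2, so it falls with Paragraph 2. Paragraph 6 provides that the Agreement is not severable, so the invalidity of any one provision voids the entire Agreement. No provision of the Agreement survives.

1, 2, 3, 4, 5, 6, 7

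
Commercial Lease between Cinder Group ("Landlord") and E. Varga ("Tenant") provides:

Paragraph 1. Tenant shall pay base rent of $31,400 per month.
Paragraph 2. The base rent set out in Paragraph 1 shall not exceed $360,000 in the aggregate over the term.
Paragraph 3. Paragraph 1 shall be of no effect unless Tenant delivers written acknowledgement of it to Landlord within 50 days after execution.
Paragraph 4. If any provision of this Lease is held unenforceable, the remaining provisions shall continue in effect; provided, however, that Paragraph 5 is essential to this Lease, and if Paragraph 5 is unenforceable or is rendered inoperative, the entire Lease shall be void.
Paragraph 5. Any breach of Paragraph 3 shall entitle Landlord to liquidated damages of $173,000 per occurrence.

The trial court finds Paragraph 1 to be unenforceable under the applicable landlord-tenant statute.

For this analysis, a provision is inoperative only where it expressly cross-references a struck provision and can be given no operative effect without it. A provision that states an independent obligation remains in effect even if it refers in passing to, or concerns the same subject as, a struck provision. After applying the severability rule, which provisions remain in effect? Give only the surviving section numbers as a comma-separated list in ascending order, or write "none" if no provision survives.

none

Paragraph 1 is struck. Paragraph 2 does nothing except set the aggregate cap on the base rent by reference to Paragraph 1; with Paragraph 1 gone it has no independent effect and is inoperative. Paragraph 3 has no operative effect of its own apart from Paragraph 1 and is therefore inoperative. Paragraph 5 has no operative effect of its own apart from Paragraph 3 and is therefore inoperative. Paragraph 4 makes Paragraph 5 an essential term, and Paragraph 5 has been rendered inoperative by the cascade; under Paragraph 4, the entire Lease is therefore void. No provision of the Lease survives.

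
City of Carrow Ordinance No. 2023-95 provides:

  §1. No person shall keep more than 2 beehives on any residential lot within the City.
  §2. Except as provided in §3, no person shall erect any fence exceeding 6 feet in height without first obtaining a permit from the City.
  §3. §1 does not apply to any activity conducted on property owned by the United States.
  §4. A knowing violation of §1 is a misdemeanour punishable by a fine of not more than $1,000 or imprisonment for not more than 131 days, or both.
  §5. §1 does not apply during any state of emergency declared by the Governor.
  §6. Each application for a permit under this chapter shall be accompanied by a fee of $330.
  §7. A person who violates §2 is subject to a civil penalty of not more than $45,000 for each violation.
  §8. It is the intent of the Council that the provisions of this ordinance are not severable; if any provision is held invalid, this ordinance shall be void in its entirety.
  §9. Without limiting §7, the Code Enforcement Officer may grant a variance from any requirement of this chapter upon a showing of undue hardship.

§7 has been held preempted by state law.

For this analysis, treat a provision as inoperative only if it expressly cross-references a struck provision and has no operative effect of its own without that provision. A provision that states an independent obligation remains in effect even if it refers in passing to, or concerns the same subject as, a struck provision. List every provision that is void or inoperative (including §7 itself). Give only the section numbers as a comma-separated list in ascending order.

1, 2, 3, 4, 5, 6, 7, 8, 9

§7 is struck. No other provision's operative terms depend on §7. §8 provides that the ordinance is not severable, so the invalidity of any one provision voids the entire ordinance. No provision of the ordinance survives.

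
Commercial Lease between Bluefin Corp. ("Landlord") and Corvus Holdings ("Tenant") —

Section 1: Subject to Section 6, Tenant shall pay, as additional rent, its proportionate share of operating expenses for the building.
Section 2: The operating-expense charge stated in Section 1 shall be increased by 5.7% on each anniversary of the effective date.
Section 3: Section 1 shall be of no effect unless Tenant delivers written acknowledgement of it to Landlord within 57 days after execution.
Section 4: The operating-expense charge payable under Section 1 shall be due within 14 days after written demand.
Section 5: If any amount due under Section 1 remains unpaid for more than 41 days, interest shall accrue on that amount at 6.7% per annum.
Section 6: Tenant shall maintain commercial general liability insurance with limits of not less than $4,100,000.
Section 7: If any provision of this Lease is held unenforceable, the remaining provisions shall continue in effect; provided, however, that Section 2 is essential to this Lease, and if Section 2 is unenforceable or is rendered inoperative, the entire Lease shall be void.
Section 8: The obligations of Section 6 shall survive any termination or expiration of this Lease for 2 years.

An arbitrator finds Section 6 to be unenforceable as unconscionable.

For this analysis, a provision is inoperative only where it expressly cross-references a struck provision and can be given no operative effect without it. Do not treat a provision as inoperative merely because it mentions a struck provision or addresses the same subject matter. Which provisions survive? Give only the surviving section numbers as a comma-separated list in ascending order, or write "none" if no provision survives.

Section 6 is struck. Section 8 has no operative effect of its own apart from Section 6 and is therefore inoperative. Section 1 mentions Section 6 but its own obligation stands independently of Section 6, so Section 1 is not affected. Section 7 makes Section 2 an essential term, but Section 2 is unaffected, so the severability proviso in Section 7 preserves the remaining provisions. Section 1, Section 2, Section 3, Section 4, Section 5, and Section 7 remain in effect.

1, 2, 3, 4, 5, 7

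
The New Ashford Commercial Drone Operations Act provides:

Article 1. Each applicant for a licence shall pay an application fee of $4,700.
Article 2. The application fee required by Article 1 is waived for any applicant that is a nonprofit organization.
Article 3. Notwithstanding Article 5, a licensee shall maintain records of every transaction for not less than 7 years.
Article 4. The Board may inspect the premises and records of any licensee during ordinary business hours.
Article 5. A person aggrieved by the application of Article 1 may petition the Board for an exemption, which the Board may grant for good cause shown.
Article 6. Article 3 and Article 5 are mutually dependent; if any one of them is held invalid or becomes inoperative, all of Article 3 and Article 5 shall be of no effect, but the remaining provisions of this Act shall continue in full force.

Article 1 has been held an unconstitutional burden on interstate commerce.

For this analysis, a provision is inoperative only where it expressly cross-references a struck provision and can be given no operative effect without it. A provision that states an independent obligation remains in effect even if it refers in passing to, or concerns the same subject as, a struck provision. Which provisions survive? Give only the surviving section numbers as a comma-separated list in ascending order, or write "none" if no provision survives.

4, 6

Article 1 is struck. The whole of Article 2 is the nonprofit waiver of the application fee, defined by reference to Article 1, so Article 2 cannot stand once Article 1 is removed. Article 5 has no operative effect of its own apart from Article 1 and is therefore inoperative. Article 6 declares Article 3 and Article 5 mutually dependent; since one of them has fallen, all of them are of no effect. That brings down Article 3 as well. The remainder continues in force under Article 6. Article 4 and Article 6 remain in effect.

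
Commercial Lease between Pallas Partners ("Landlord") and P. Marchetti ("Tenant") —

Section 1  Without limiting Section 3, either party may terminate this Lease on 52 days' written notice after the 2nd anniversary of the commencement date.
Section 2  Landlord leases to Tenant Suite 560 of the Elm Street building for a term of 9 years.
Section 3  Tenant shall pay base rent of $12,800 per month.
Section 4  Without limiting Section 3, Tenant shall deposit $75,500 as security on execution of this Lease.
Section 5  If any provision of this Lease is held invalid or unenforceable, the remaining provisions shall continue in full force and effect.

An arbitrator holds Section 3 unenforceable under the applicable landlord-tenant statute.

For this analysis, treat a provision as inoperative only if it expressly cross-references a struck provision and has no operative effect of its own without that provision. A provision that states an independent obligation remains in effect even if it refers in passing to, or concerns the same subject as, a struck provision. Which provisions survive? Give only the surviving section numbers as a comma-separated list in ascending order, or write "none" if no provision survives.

Section 3 is struck. Section 4 mentions Section 3 but its own obligation stands independently of Section 3, so Section 4 is not affected. Section 1 mentions Section 3 but its own obligation stands independently of Section 3, so Section 1 is not affected. Nothing else in the Lease is defined by reference to Section 3. Under the severability clause in Section 5, the remaining provisions continue in force. The provisions still in force are Section 1, Section 2, Section 4, and Section 5.

1, 2, 4, 5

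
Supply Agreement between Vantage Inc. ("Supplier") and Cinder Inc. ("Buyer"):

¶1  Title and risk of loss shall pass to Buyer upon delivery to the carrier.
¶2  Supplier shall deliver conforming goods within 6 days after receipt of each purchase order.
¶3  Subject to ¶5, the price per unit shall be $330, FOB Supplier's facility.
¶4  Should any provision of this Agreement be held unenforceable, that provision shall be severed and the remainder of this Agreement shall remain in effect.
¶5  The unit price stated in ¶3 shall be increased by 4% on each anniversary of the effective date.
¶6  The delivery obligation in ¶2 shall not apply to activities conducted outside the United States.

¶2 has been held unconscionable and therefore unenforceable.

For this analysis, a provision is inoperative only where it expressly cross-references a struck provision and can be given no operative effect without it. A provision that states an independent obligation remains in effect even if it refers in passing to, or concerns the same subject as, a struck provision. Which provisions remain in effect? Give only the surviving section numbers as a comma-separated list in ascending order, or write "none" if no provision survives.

1, 3, 4, 5

¶2 is struck. ¶6 operates only by reference to ¶2, so it falls with ¶2. Under the severability clause in ¶4, the remaining provisions continue in force. ¶1, ¶3, ¶4, and ¶5 remain in effect.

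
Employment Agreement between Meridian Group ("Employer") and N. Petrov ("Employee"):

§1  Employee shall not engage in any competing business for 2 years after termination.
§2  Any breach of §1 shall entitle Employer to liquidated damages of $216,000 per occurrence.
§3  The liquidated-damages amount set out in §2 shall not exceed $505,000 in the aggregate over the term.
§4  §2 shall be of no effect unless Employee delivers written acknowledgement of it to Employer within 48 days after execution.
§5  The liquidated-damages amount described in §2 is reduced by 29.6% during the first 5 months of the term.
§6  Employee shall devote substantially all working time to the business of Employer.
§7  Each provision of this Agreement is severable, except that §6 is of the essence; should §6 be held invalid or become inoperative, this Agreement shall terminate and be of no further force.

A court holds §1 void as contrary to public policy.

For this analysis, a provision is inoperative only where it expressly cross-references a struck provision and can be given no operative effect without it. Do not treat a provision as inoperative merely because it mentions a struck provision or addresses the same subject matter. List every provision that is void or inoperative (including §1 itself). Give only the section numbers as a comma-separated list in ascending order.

§1 is struck. §2 has no operative effect of its own apart from §1 and is therefore inoperative. The whole of §3 is the aggregate cap on the liquidated-damages amount, defined by reference to §2, so §3 cannot stand once §2 is removed. §4 operates only by reference to §2, so it falls with §2. The whole of §5 is the introductory reduction to the liquidated-damages amount, defined by reference to §2, so §5 cannot stand once §2 is removed. §7 makes §6 an essential term, but §6 is unaffected, so the severability proviso in §7 preserves the remaining provisions. §6 and §7 remain in effect.

1, 2, 3, 4, 5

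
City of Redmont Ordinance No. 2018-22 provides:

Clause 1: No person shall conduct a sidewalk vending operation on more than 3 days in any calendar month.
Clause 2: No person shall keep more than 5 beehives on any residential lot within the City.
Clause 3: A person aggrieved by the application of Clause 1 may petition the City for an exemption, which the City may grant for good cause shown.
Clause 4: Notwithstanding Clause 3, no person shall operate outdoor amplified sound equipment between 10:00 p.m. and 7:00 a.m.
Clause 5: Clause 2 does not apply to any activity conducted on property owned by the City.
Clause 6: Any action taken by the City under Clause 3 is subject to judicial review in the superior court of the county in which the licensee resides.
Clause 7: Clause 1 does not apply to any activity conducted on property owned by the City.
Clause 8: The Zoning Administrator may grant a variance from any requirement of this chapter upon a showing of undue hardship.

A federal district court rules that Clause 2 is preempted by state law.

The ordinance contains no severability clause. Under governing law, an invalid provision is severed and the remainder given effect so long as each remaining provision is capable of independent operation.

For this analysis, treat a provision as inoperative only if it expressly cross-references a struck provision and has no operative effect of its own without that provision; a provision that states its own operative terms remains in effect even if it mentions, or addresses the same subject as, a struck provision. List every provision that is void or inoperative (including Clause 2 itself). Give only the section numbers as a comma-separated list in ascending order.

2, 5

Clause 2 is struck. The only function of Clause 5 is the public-property exemption from Clause 2, so it cannot stand once Clause 2 is removed. With no severability clause, the stated default rule severs what cannot stand and enforces each remaining provision that can operate on its own. Clause 1, Clause 3, Clause 4, Clause 6, Clause 7, and Clause 8 remain in effect.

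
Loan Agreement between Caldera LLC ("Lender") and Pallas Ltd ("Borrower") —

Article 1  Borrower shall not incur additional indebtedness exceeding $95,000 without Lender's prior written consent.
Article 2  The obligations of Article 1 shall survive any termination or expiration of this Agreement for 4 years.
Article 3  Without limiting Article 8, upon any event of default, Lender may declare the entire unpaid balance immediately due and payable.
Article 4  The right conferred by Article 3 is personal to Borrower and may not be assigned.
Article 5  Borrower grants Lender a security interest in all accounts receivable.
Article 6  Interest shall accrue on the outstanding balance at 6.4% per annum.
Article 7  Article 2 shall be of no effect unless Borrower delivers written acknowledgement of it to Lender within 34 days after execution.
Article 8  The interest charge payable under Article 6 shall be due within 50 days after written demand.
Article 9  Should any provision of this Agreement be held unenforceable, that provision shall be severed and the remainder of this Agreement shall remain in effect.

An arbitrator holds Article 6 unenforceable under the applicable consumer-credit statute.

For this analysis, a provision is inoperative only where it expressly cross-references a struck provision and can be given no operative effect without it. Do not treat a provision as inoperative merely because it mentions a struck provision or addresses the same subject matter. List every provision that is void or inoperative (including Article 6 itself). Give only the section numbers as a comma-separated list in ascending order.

Article 6 is struck. Article 8 operates only by reference to Article 6, so it falls with Article 6. Article 3 mentions Article 8 but its own obligation stands independently of Article 8, so Article 3 is not affected. Article 9 is a severability clause and preserves every provision that can still be given independent effect. That leaves Article 1, Article 2, Article 3, Article 4, Article 5, Article 7, and Article 9 in effect.

6, 8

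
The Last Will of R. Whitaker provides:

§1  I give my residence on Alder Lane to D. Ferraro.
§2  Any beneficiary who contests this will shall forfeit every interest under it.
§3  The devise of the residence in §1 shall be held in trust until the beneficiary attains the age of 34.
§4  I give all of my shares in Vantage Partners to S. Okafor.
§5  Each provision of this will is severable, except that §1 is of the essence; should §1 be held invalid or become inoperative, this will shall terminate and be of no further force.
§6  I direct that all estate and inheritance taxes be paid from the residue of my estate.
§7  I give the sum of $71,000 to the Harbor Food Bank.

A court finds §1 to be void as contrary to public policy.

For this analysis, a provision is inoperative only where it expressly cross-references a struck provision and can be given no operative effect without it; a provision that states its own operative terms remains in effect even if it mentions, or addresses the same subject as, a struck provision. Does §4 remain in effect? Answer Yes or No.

§1 is struck. §3 operates only by reference to §1, so it falls with §1. §5 makes §1 an essential term, and §1 is the provision held invalid; under §5, the entire will is therefore void. No provision of the will survives. §4 is among the inoperative provisions, so the answer is no.

No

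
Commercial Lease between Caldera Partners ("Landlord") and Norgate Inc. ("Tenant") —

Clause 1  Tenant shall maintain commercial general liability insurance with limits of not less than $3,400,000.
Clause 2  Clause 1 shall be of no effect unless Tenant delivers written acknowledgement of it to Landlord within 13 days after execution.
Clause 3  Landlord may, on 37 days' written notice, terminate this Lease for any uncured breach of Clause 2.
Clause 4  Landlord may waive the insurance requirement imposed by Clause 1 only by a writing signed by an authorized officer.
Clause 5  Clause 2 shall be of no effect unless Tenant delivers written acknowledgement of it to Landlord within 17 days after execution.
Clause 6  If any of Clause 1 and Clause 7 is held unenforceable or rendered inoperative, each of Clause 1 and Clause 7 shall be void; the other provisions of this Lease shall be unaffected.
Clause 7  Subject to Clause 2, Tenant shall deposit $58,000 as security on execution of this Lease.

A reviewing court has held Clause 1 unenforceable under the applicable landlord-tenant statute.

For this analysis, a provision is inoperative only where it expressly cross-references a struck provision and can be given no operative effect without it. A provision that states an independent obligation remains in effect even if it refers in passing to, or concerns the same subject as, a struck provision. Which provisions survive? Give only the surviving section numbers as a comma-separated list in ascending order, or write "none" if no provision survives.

Clause 1 is struck. The only function of Clause 2 is the acknowledgement condition for Clause 1, so it cannot stand once Clause 1 is removed. Clause 4 merely fixes the waiver condition for Clause 1; with Clause 1 gone it has nothing to operate on and falls away. Clause 3 has no operative effect of its own apart from Clause 2 and is therefore inoperative. Clause 5 has no operative effect of its own apart from Clause 2 and is therefore inoperative. Clause 6 declares Clause 1 and Clause 7 mutually dependent; since one of them has fallen, all of them are of no effect. That brings down Clause 7 as well. The remainder continues in force under Clause 6. Only Clause 6 remains in effect.

6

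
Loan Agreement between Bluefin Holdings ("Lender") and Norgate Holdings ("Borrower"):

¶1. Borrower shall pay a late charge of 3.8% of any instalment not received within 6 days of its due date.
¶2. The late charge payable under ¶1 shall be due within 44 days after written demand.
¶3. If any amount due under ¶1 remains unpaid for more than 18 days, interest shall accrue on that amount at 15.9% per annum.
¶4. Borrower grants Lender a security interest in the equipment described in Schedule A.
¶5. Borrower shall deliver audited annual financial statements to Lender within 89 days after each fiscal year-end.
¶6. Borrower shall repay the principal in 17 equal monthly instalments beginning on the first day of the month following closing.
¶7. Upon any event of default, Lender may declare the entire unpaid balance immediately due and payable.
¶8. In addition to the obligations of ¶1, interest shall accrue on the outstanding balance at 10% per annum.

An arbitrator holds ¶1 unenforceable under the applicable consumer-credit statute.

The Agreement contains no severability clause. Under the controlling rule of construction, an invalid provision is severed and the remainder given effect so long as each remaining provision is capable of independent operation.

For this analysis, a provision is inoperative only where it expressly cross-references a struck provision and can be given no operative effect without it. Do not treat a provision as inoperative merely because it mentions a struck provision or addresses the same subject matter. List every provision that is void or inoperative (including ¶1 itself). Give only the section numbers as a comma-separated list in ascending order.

¶1 is struck. ¶2 does nothing except set the payment deadline for the late charge by reference to ¶1; with ¶1 gone it has no independent effect and is inoperative. ¶3 does nothing except set the default interest on the late charge by reference to ¶1; with ¶1 gone it has no independent effect and is inoperative. Although ¶8 refers to ¶1, its operative terms do not depend on ¶1, so it remains in effect. Under the stated default rule, only provisions that cannot operate independently fall away; the rest are enforced. The provisions still in force are ¶4, ¶5, ¶6, ¶7, and ¶8.

1, 2, 3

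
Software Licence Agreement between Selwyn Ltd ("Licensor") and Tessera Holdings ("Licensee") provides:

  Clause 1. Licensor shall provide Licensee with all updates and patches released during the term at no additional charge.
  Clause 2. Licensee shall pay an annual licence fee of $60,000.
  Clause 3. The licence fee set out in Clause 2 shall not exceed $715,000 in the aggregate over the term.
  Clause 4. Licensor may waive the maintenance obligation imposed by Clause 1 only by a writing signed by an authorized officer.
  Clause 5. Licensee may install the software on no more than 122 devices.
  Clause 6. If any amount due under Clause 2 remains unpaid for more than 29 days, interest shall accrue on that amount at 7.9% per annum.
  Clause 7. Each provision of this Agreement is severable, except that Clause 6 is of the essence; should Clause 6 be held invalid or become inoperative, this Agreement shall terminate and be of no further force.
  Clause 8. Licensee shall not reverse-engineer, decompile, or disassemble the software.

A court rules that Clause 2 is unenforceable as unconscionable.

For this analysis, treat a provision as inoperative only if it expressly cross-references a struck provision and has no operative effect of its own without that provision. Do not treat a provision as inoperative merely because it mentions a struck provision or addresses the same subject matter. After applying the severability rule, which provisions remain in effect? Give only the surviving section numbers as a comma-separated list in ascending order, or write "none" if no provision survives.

Clause 2 is struck. Clause 3 operates only by reference to Clause 2, so it falls with Clause 2. Clause 6 has no operative effect of its own apart from Clause 2 and is therefore inoperative. Clause 7 makes Clause 6 an essential term, and Clause 6 has been rendered inoperative by the cascade; under Clause 7, the entire Agreement is therefore void. No provision of the Agreement survives.

none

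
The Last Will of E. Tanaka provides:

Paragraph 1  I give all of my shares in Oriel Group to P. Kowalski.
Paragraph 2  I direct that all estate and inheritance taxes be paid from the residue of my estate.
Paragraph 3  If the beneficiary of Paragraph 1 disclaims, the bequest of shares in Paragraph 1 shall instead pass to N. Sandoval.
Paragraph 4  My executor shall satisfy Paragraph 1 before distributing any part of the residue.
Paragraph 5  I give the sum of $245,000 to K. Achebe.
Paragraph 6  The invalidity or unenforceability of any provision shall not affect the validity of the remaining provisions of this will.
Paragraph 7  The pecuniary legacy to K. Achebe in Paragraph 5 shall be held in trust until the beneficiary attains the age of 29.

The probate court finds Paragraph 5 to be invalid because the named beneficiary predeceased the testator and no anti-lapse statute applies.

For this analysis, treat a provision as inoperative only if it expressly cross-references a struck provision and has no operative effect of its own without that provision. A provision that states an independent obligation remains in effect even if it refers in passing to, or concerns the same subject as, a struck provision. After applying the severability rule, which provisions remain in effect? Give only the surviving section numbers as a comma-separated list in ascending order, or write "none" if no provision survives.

Paragraph 5 is struck. Paragraph 7 merely fixes the trust for Paragraph 5; with Paragraph 5 gone it has nothing to operate on and falls away. Paragraph 6 is a severability clause and preserves every provision that can still be given independent effect. The provisions still in force are Paragraph 1, Paragraph 2, Paragraph 3, Paragraph 4, and Paragraph 6.

1, 2, 3, 4, 6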